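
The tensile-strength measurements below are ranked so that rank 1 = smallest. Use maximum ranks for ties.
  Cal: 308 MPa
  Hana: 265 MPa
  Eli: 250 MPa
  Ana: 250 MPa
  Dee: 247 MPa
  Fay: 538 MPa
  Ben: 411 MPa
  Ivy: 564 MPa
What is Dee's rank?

1

Sorted (ascending): 247, 250, 250, 265, 308, 411, 538, 564
The 2 values of 250 occupy positions 2–3 → each gets rank 3.
Dee has value 247 MPa → rank 1.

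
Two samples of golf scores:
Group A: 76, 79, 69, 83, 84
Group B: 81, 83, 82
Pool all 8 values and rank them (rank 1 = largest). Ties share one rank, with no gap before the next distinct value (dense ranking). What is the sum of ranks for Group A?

21

Sorted (descending): 84, 83, 83, 82, 81, 79, 76, 69
The 2 values of 83 share dense rank 2.
Remaining distinct values take the next consecutive integers.
Group A values → pooled ranks: 76→6, 79→5, 69→7, 83→2, 84→1
Rank sum = 6 + 5 + 7 + 2 + 1 = 21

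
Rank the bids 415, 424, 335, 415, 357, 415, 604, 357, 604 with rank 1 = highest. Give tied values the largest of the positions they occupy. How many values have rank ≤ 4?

Sorted (descending): 604, 604, 424, 415, 415, 415, 357, 357, 335
The 2 values of 604 occupy positions 1–2 → each gets rank 2.
The 3 values of 415 occupy positions 4–6 → each gets rank 6.
The 2 values of 357 occupy positions 7–8 → each gets rank 8.
Ranks ≤ 4: {2, 2, 3} → 3 values.

3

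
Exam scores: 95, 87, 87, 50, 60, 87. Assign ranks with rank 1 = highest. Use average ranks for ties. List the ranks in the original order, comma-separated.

Sorted (descending): 95, 87, 87, 87, 60, 50
The 3 values of 87 occupy positions 2–4 → average rank 3.

1, 3, 3, 6, 5, 3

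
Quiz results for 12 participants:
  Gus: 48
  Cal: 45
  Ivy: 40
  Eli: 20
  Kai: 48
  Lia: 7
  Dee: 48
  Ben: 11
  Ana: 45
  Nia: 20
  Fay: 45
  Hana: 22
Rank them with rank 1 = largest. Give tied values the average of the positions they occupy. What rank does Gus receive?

Sorted (descending): 48, 48, 48, 45, 45, 45, 40, 22, 20, 20, 11, 7
The 3 values of 48 occupy positions 1–3 → average rank 2.
The 3 values of 45 occupy positions 4–6 → average rank 5.
The 2 values of 20 occupy positions 9–10 → average rank (9+10)/2 = 9.5.
Gus has value 48 → rank 2.

2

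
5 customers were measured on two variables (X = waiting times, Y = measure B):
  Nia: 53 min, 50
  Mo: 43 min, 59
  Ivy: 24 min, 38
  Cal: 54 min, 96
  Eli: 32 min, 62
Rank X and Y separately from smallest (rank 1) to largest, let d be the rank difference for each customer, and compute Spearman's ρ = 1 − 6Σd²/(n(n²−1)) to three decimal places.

Ranks of variable 1: 4, 3, 1, 5, 2
Ranks of variable 2: 2, 3, 1, 5, 4
d = r₁ − r₂: 2, 0, 0, 0, -2
d²: 4, 0, 0, 0, 4; Σd² = 8
ρ = 1 − 6·8/(5·24) = 1 − 48/120 = 0.600

0.600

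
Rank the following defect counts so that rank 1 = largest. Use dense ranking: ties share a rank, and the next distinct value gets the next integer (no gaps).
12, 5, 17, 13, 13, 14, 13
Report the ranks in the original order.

4, 5, 1, 3, 3, 2, 3

Sorted (descending): 17, 14, 13, 13, 13, 12, 5
The 3 values of 13 share dense rank 3.
Remaining distinct values take the next consecutive integers.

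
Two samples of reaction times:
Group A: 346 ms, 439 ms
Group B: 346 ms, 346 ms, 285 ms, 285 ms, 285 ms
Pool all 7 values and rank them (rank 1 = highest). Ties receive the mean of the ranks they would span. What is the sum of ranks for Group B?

24

Sorted (descending): 439, 346, 346, 346, 285, 285, 285
The 3 values of 346 occupy positions 2–4 → average rank 3.
The 3 values of 285 occupy positions 5–7 → average rank 6.
Group B values → pooled ranks: 346→3, 346→3, 285→6, 285→6, 285→6
Rank sum = 3 + 3 + 6 + 6 + 6 = 24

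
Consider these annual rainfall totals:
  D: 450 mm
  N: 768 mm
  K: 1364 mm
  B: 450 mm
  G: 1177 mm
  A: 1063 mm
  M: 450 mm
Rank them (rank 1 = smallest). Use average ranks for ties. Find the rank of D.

2

Sorted (ascending): 450, 450, 450, 768, 1063, 1177, 1364
The 3 values of 450 occupy positions 1–3 → average rank 2.
D has value 450 mm → rank 2.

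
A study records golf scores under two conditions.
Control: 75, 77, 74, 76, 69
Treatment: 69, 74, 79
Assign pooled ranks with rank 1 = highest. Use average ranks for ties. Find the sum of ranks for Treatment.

14

Sorted (descending): 79, 77, 76, 75, 74, 74, 69, 69
The 2 values of 74 occupy positions 5–6 → average rank (5+6)/2 = 5.5.
The 2 values of 69 occupy positions 7–8 → average rank (7+8)/2 = 7.5.
Treatment values → pooled ranks: 69→7.5, 74→5.5, 79→1
Rank sum = 7.5 + 5.5 + 1 = 14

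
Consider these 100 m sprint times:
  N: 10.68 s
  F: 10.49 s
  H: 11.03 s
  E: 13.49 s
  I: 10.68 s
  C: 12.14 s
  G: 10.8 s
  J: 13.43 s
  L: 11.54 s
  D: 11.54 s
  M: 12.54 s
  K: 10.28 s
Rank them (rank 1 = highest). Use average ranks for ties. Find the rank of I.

Sorted (descending): 13.49, 13.43, 12.54, 12.14, 11.54, 11.54, 11.03, 10.8, 10.68, 10.68, 10.49, 10.28
The 2 values of 11.54 occupy positions 5–6 → average rank (5+6)/2 = 5.5.
The 2 values of 10.68 occupy positions 9–10 → average rank (9+10)/2 = 9.5.
I has value 10.68 s → rank 9.5.

9.5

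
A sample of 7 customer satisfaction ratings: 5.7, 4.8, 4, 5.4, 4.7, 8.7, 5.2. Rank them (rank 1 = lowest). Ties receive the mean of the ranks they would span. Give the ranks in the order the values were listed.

6, 3, 1, 5, 2, 7, 4

Sorted (ascending): 4, 4.7, 4.8, 5.2, 5.4, 5.7, 8.7
No ties — each value takes its position as its rank.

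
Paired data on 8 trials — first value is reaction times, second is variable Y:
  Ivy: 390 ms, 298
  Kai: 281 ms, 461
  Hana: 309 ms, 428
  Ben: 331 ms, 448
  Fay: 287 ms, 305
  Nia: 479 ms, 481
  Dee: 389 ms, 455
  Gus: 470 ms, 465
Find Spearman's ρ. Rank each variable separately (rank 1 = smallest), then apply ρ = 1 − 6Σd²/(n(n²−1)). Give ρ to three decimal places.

Ranks of variable 1: 6, 1, 3, 4, 2, 8, 5, 7
Ranks of variable 2: 1, 6, 3, 4, 2, 8, 5, 7
d = r₁ − r₂: 5, -5, 0, 0, 0, 0, 0, 0
d²: 25, 25, 0, 0, 0, 0, 0, 0; Σd² = 50
ρ = 1 − 6·50/(8·63) = 1 − 300/504 = 0.405

0.405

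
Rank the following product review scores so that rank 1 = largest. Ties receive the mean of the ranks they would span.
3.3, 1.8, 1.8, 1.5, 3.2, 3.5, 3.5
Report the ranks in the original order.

3, 5.5, 5.5, 7, 4, 1.5, 1.5

Sorted (descending): 3.5, 3.5, 3.3, 3.2, 1.8, 1.8, 1.5
The 2 values of 3.5 occupy positions 1–2 → average rank (1+2)/2 = 1.5.
The 2 values of 1.8 occupy positions 5–6 → average rank (5+6)/2 = 5.5.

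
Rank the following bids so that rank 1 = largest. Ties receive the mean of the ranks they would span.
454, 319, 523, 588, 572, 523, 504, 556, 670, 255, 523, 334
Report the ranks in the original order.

Sorted (descending): 670, 588, 572, 556, 523, 523, 523, 504, 454, 334, 319, 255
The 3 values of 523 occupy positions 5–7 → average rank 6.

9, 11, 6, 2, 3, 6, 8, 4, 1, 12, 6, 10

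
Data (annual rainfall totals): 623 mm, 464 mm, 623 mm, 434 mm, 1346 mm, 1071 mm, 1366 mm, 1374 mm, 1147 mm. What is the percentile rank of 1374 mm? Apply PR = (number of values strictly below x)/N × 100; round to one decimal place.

N = 9.
Strictly below 1374: 8. Equal to 1374: 1.
PR = 8/9 × 100 = 88.9

88.9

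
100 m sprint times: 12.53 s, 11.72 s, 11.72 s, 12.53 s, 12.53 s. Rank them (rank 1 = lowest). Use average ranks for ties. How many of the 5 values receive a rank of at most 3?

Sorted (ascending): 11.72, 11.72, 12.53, 12.53, 12.53
The 2 values of 11.72 occupy positions 1–2 → average rank (1+2)/2 = 1.5.
The 3 values of 12.53 occupy positions 3–5 → average rank 4.
Ranks ≤ 3: {1.5, 1.5} → 2 values.

2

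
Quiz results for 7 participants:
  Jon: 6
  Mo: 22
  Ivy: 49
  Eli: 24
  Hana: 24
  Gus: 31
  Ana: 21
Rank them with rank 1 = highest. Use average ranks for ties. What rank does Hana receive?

Sorted (descending): 49, 31, 24, 24, 22, 21, 6
The 2 values of 24 occupy positions 3–4 → average rank (3+4)/2 = 3.5.
Hana has value 24 → rank 3.5.

3.5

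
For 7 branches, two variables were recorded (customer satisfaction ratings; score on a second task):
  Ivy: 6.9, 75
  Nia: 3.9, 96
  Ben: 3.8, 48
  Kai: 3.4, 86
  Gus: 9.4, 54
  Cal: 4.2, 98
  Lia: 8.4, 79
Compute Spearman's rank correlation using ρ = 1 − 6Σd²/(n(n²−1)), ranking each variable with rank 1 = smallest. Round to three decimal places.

Ranks of variable 1: 5, 3, 2, 1, 7, 4, 6
Ranks of variable 2: 3, 6, 1, 5, 2, 7, 4
d = r₁ − r₂: 2, -3, 1, -4, 5, -3, 2
d²: 4, 9, 1, 16, 25, 9, 4; Σd² = 68
ρ = 1 − 6·68/(7·48) = 1 − 408/336 = -0.214

-0.214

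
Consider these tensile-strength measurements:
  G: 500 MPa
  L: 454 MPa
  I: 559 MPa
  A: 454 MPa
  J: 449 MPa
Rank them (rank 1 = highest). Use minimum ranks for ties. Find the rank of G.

2

Sorted (descending): 559, 500, 454, 454, 449
The 2 values of 454 occupy positions 3–4 → each gets rank 3.
G has value 500 MPa → rank 2.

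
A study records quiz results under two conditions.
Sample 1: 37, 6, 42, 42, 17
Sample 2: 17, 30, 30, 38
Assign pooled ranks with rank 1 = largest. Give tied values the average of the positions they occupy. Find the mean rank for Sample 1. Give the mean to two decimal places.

Sorted (descending): 42, 42, 38, 37, 30, 30, 17, 17, 6
The 2 values of 42 occupy positions 1–2 → average rank (1+2)/2 = 1.5.
The 2 values of 30 occupy positions 5–6 → average rank (5+6)/2 = 5.5.
The 2 values of 17 occupy positions 7–8 → average rank (7+8)/2 = 7.5.
Sample 1 values → pooled ranks: 37→4, 6→9, 42→1.5, 42→1.5, 17→7.5
Mean rank = (4 + 9 + 1.5 + 1.5 + 7.5) / 5 = 4.70

4.70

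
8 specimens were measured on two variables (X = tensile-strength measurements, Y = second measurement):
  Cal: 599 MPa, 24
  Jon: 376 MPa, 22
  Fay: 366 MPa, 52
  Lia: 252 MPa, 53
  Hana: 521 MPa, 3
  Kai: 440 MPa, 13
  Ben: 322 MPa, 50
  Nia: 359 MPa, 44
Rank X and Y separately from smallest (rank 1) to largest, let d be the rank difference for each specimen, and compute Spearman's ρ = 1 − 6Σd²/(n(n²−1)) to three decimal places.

-0.786

Ranks of variable 1: 8, 5, 4, 1, 7, 6, 2, 3
Ranks of variable 2: 4, 3, 7, 8, 1, 2, 6, 5
d = r₁ − r₂: 4, 2, -3, -7, 6, 4, -4, -2
d²: 16, 4, 9, 49, 36, 16, 16, 4; Σd² = 150
ρ = 1 − 6·150/(8·63) = 1 − 900/504 = -0.786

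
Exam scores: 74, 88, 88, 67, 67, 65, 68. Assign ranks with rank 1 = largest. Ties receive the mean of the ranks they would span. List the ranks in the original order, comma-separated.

3, 1.5, 1.5, 5.5, 5.5, 7, 4

Sorted (descending): 88, 88, 74, 68, 67, 67, 65
The 2 values of 88 occupy positions 1–2 → average rank (1+2)/2 = 1.5.
The 2 values of 67 occupy positions 5–6 → average rank (5+6)/2 = 5.5.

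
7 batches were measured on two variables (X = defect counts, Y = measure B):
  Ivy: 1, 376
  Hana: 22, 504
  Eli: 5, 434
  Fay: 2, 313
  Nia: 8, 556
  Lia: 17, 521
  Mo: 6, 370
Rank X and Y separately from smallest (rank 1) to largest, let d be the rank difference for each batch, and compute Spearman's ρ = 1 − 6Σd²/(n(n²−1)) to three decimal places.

0.679

Ranks of variable 1: 1, 7, 3, 2, 5, 6, 4
Ranks of variable 2: 3, 5, 4, 1, 7, 6, 2
d = r₁ − r₂: -2, 2, -1, 1, -2, 0, 2
d²: 4, 4, 1, 1, 4, 0, 4; Σd² = 18
ρ = 1 − 6·18/(7·48) = 1 − 108/336 = 0.679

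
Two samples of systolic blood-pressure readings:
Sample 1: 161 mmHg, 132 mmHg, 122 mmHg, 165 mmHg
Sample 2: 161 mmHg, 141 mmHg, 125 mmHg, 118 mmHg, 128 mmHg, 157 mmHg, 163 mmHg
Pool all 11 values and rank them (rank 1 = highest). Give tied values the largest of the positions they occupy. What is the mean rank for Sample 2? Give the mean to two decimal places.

Sorted (descending): 165, 163, 161, 161, 157, 141, 132, 128, 125, 122, 118
The 2 values of 161 occupy positions 3–4 → each gets rank 4.
Sample 2 values → pooled ranks: 161→4, 141→6, 125→9, 118→11, 128→8, 157→5, 163→2
Mean rank = (4 + 6 + 9 + 11 + 8 + 5 + 2) / 7 = 6.43

6.43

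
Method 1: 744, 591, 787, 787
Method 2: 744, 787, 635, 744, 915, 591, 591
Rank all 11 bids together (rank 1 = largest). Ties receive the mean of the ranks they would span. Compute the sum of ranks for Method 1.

Sorted (descending): 915, 787, 787, 787, 744, 744, 744, 635, 591, 591, 591
The 3 values of 787 occupy positions 2–4 → average rank 3.
The 3 values of 744 occupy positions 5–7 → average rank 6.
The 3 values of 591 occupy positions 9–11 → average rank 10.
Method 1 values → pooled ranks: 744→6, 591→10, 787→3, 787→3
Rank sum = 6 + 10 + 3 + 3 = 22

22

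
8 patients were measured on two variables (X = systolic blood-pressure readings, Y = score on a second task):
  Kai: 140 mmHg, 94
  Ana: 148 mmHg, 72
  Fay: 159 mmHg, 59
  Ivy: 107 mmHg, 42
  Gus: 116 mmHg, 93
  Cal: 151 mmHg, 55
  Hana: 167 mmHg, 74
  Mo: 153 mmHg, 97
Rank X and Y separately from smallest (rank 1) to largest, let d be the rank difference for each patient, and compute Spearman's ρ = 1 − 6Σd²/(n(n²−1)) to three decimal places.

0.167

Ranks of variable 1: 3, 4, 7, 1, 2, 5, 8, 6
Ranks of variable 2: 7, 4, 3, 1, 6, 2, 5, 8
d = r₁ − r₂: -4, 0, 4, 0, -4, 3, 3, -2
d²: 16, 0, 16, 0, 16, 9, 9, 4; Σd² = 70
ρ = 1 − 6·70/(8·63) = 1 − 420/504 = 0.167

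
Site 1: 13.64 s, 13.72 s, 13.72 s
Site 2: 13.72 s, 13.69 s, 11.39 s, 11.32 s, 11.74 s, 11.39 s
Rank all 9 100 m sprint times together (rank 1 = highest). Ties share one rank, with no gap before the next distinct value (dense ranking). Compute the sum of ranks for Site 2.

Sorted (descending): 13.72, 13.72, 13.72, 13.69, 13.64, 11.74, 11.39, 11.39, 11.32
The 3 values of 13.72 share dense rank 1.
The 2 values of 11.39 share dense rank 5.
Remaining distinct values take the next consecutive integers.
Site 2 values → pooled ranks: 13.72→1, 13.69→2, 11.39→5, 11.32→6, 11.74→4, 11.39→5
Rank sum = 1 + 2 + 5 + 6 + 4 + 5 = 23

23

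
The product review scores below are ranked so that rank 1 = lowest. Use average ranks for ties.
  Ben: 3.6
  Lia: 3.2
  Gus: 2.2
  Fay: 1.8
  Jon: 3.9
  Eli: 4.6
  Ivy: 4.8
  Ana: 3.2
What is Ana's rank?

3.5

Sorted (ascending): 1.8, 2.2, 3.2, 3.2, 3.6, 3.9, 4.6, 4.8
The 2 values of 3.2 occupy positions 3–4 → average rank (3+4)/2 = 3.5.
Ana has value 3.2 → rank 3.5.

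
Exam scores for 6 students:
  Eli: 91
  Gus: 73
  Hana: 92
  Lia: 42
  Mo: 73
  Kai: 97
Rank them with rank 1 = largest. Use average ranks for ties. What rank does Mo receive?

4.5

Sorted (descending): 97, 92, 91, 73, 73, 42
The 2 values of 73 occupy positions 4–5 → average rank (4+5)/2 = 4.5.
Mo has value 73 → rank 4.5.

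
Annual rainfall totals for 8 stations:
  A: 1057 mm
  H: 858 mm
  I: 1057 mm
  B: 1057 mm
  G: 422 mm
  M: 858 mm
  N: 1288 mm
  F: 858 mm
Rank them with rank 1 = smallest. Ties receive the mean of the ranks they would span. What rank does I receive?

Sorted (ascending): 422, 858, 858, 858, 1057, 1057, 1057, 1288
The 3 values of 858 occupy positions 2–4 → average rank 3.
The 3 values of 1057 occupy positions 5–7 → average rank 6.
I has value 1057 mm → rank 6.

6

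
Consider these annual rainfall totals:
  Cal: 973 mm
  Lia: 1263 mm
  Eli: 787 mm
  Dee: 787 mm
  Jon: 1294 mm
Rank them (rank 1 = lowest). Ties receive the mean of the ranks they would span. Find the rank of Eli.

1.5

Sorted (ascending): 787, 787, 973, 1263, 1294
The 2 values of 787 occupy positions 1–2 → average rank (1+2)/2 = 1.5.
Eli has value 787 mm → rank 1.5.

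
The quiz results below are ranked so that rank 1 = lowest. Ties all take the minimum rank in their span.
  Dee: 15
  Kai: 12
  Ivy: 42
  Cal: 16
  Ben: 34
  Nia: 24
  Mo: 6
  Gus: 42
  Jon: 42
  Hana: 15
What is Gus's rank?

Sorted (ascending): 6, 12, 15, 15, 16, 24, 34, 42, 42, 42
The 2 values of 15 occupy positions 3–4 → each gets rank 3.
The 3 values of 42 occupy positions 8–10 → each gets rank 8.
Gus has value 42 → rank 8.

8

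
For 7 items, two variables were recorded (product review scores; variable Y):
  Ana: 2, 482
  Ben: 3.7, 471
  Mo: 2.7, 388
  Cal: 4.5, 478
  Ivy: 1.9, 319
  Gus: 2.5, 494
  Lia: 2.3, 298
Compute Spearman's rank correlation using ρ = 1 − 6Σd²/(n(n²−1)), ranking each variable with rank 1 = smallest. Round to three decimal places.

0.250

Ranks of variable 1: 2, 6, 5, 7, 1, 4, 3
Ranks of variable 2: 6, 4, 3, 5, 2, 7, 1
d = r₁ − r₂: -4, 2, 2, 2, -1, -3, 2
d²: 16, 4, 4, 4, 1, 9, 4; Σd² = 42
ρ = 1 − 6·42/(7·48) = 1 − 252/336 = 0.250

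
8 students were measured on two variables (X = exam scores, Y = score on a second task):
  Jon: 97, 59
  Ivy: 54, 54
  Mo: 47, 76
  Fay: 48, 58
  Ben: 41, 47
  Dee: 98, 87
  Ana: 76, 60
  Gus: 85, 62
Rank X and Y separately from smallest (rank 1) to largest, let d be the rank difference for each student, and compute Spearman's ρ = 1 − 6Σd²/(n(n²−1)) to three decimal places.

Ranks of variable 1: 7, 4, 2, 3, 1, 8, 5, 6
Ranks of variable 2: 4, 2, 7, 3, 1, 8, 5, 6
d = r₁ − r₂: 3, 2, -5, 0, 0, 0, 0, 0
d²: 9, 4, 25, 0, 0, 0, 0, 0; Σd² = 38
ρ = 1 − 6·38/(8·63) = 1 − 228/504 = 0.548

0.548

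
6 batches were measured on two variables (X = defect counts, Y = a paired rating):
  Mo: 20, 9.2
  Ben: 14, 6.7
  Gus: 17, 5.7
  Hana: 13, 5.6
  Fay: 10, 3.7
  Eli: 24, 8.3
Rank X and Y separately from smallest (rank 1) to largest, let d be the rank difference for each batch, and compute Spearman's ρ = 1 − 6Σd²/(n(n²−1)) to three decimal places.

Ranks of variable 1: 5, 3, 4, 2, 1, 6
Ranks of variable 2: 6, 4, 3, 2, 1, 5
d = r₁ − r₂: -1, -1, 1, 0, 0, 1
d²: 1, 1, 1, 0, 0, 1; Σd² = 4
ρ = 1 − 6·4/(6·35) = 1 − 24/210 = 0.886

0.886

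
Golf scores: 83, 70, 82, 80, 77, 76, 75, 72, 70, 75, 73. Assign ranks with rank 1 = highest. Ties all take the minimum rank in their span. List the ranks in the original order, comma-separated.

1, 10, 2, 3, 4, 5, 6, 9, 10, 6, 8

Sorted (descending): 83, 82, 80, 77, 76, 75, 75, 73, 72, 70, 70
The 2 values of 75 occupy positions 6–7 → each gets rank 6.
The 2 values of 70 occupy positions 10–11 → each gets rank 10.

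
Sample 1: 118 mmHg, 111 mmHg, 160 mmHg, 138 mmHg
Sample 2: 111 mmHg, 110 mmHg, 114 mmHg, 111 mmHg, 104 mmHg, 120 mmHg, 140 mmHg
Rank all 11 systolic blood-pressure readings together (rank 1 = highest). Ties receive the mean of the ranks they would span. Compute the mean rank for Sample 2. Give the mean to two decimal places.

7.00

Sorted (descending): 160, 140, 138, 120, 118, 114, 111, 111, 111, 110, 104
The 3 values of 111 occupy positions 7–9 → average rank 8.
Sample 2 values → pooled ranks: 111→8, 110→10, 114→6, 111→8, 104→11, 120→4, 140→2
Mean rank = (8 + 10 + 6 + 8 + 11 + 4 + 2) / 7 = 7.00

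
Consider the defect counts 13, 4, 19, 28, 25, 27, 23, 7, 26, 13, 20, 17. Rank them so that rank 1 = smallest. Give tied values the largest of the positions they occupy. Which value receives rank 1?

Sorted (ascending): 4, 7, 13, 13, 17, 19, 20, 23, 25, 26, 27, 28
The 2 values of 13 occupy positions 3–4 → each gets rank 4.
Rank 1 → value 4.

4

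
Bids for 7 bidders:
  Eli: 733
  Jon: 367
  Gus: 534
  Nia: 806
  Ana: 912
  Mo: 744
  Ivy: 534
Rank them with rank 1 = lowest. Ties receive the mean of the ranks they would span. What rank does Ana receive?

7

Sorted (ascending): 367, 534, 534, 733, 744, 806, 912
The 2 values of 534 occupy positions 2–3 → average rank (2+3)/2 = 2.5.
Ana has value 912 → rank 7.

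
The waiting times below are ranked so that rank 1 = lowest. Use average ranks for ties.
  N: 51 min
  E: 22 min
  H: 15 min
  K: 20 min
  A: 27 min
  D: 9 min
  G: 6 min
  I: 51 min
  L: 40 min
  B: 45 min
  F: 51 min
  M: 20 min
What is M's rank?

Sorted (ascending): 6, 9, 15, 20, 20, 22, 27, 40, 45, 51, 51, 51
The 2 values of 20 occupy positions 4–5 → average rank (4+5)/2 = 4.5.
The 3 values of 51 occupy positions 10–12 → average rank 11.
M has value 20 min → rank 4.5.

4.5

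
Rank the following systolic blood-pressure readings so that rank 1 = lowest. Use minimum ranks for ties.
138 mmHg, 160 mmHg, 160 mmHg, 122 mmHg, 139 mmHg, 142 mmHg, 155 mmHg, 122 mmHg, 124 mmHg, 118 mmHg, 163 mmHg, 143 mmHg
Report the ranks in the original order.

5, 10, 10, 2, 6, 7, 9, 2, 4, 1, 12, 8

Sorted (ascending): 118, 122, 122, 124, 138, 139, 142, 143, 155, 160, 160, 163
The 2 values of 122 occupy positions 2–3 → each gets rank 2.
The 2 values of 160 occupy positions 10–11 → each gets rank 10.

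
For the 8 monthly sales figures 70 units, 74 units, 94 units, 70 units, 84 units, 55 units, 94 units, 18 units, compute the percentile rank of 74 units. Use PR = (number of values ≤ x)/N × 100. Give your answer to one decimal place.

N = 8.
Strictly below 74: 4. Equal to 74: 1.
PR = 5/8 × 100 = 62.5

62.5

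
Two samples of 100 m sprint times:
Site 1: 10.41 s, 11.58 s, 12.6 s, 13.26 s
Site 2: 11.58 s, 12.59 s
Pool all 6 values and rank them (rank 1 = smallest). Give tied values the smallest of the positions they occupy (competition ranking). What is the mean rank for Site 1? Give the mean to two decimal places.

Sorted (ascending): 10.41, 11.58, 11.58, 12.59, 12.6, 13.26
The 2 values of 11.58 occupy positions 2–3 → each gets rank 2.
Site 1 values → pooled ranks: 10.41→1, 11.58→2, 12.6→5, 13.26→6
Mean rank = (1 + 2 + 5 + 6) / 4 = 3.50

3.50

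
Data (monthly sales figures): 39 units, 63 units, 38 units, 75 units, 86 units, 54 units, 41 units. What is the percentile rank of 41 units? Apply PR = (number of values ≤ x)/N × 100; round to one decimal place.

42.9

N = 7.
Strictly below 41: 2. Equal to 41: 1.
PR = 3/7 × 100 = 42.9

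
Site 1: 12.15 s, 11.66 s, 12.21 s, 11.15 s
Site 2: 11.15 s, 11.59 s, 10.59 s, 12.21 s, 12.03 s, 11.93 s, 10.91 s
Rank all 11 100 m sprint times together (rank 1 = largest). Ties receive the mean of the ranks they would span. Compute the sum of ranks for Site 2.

Sorted (descending): 12.21, 12.21, 12.15, 12.03, 11.93, 11.66, 11.59, 11.15, 11.15, 10.91, 10.59
The 2 values of 12.21 occupy positions 1–2 → average rank (1+2)/2 = 1.5.
The 2 values of 11.15 occupy positions 8–9 → average rank (8+9)/2 = 8.5.
Site 2 values → pooled ranks: 11.15→8.5, 11.59→7, 10.59→11, 12.21→1.5, 12.03→4, 11.93→5, 10.91→10
Rank sum = 8.5 + 7 + 11 + 1.5 + 4 + 5 + 10 = 47

47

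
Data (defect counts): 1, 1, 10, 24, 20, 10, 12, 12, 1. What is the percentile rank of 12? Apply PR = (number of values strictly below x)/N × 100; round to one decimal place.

55.6

N = 9.
Strictly below 12: 5. Equal to 12: 2.
PR = 5/9 × 100 = 55.6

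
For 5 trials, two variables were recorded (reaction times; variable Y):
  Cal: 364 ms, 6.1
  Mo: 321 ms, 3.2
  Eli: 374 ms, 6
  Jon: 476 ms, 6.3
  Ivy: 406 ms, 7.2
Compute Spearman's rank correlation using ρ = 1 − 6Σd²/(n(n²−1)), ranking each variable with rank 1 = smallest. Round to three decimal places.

Ranks of variable 1: 2, 1, 3, 5, 4
Ranks of variable 2: 3, 1, 2, 4, 5
d = r₁ − r₂: -1, 0, 1, 1, -1
d²: 1, 0, 1, 1, 1; Σd² = 4
ρ = 1 − 6·4/(5·24) = 1 − 24/120 = 0.800

0.800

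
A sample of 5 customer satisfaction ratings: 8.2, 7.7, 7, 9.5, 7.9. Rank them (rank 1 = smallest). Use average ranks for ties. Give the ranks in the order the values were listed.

Sorted (ascending): 7, 7.7, 7.9, 8.2, 9.5
No ties — each value takes its position as its rank.

4, 2, 1, 5, 3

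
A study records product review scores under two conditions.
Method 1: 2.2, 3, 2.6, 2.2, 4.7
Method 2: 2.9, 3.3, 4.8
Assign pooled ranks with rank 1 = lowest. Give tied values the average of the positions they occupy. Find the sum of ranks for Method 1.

Sorted (ascending): 2.2, 2.2, 2.6, 2.9, 3, 3.3, 4.7, 4.8
The 2 values of 2.2 occupy positions 1–2 → average rank (1+2)/2 = 1.5.
Method 1 values → pooled ranks: 2.2→1.5, 3→5, 2.6→3, 2.2→1.5, 4.7→7
Rank sum = 1.5 + 5 + 3 + 1.5 + 7 = 18

18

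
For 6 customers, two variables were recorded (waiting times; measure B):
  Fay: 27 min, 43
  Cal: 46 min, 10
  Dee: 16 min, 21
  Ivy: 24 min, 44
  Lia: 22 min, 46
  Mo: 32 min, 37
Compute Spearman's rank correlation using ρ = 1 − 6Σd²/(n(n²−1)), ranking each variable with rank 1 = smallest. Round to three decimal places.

-0.429

Ranks of variable 1: 4, 6, 1, 3, 2, 5
Ranks of variable 2: 4, 1, 2, 5, 6, 3
d = r₁ − r₂: 0, 5, -1, -2, -4, 2
d²: 0, 25, 1, 4, 16, 4; Σd² = 50
ρ = 1 − 6·50/(6·35) = 1 − 300/210 = -0.429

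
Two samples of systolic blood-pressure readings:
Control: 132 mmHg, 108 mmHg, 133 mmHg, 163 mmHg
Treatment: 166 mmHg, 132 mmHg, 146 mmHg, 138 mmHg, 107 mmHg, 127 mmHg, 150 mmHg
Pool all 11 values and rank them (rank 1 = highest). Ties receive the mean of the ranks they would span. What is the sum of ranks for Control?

25.5

Sorted (descending): 166, 163, 150, 146, 138, 133, 132, 132, 127, 108, 107
The 2 values of 132 occupy positions 7–8 → average rank (7+8)/2 = 7.5.
Control values → pooled ranks: 132→7.5, 108→10, 133→6, 163→2
Rank sum = 7.5 + 10 + 6 + 2 = 25.5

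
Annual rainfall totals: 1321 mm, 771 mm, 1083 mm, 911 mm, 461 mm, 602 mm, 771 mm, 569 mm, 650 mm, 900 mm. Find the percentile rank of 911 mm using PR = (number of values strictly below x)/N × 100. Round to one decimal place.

70.0

N = 10.
Strictly below 911: 7. Equal to 911: 1.
PR = 7/10 × 100 = 70.0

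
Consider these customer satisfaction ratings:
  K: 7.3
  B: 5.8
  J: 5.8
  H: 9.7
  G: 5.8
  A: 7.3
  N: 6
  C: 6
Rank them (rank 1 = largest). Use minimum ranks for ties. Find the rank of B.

Sorted (descending): 9.7, 7.3, 7.3, 6, 6, 5.8, 5.8, 5.8
The 2 values of 7.3 occupy positions 2–3 → each gets rank 2.
The 2 values of 6 occupy positions 4–5 → each gets rank 4.
The 3 values of 5.8 occupy positions 6–8 → each gets rank 6.
B has value 5.8 → rank 6.

6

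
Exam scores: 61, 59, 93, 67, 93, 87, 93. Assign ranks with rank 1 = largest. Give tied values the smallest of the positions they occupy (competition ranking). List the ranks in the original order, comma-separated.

Sorted (descending): 93, 93, 93, 87, 67, 61, 59
The 3 values of 93 occupy positions 1–3 → each gets rank 1.

6, 7, 1, 5, 1, 4, 1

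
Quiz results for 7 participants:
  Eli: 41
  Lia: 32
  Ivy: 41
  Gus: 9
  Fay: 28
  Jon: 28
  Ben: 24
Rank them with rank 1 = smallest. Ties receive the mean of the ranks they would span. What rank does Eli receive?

Sorted (ascending): 9, 24, 28, 28, 32, 41, 41
The 2 values of 28 occupy positions 3–4 → average rank (3+4)/2 = 3.5.
The 2 values of 41 occupy positions 6–7 → average rank (6+7)/2 = 6.5.
Eli has value 41 → rank 6.5.

6.5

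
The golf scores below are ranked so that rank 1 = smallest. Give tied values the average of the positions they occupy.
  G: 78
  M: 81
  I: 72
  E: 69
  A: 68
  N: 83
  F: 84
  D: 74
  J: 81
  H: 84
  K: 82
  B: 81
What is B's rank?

7

Sorted (ascending): 68, 69, 72, 74, 78, 81, 81, 81, 82, 83, 84, 84
The 3 values of 81 occupy positions 6–8 → average rank 7.
The 2 values of 84 occupy positions 11–12 → average rank (11+12)/2 = 11.5.
B has value 81 → rank 7.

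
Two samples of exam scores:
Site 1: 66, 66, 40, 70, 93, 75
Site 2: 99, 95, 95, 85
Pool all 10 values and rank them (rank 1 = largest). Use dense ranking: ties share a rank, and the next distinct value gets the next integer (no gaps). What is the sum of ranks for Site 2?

9

Sorted (descending): 99, 95, 95, 93, 85, 75, 70, 66, 66, 40
The 2 values of 95 share dense rank 2.
The 2 values of 66 share dense rank 7.
Remaining distinct values take the next consecutive integers.
Site 2 values → pooled ranks: 99→1, 95→2, 95→2, 85→4
Rank sum = 1 + 2 + 2 + 4 = 9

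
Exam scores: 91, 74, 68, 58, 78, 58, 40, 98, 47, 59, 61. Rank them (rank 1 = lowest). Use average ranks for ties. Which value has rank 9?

Sorted (ascending): 40, 47, 58, 58, 59, 61, 68, 74, 78, 91, 98
The 2 values of 58 occupy positions 3–4 → average rank (3+4)/2 = 3.5.
Rank 9 → value 78.

78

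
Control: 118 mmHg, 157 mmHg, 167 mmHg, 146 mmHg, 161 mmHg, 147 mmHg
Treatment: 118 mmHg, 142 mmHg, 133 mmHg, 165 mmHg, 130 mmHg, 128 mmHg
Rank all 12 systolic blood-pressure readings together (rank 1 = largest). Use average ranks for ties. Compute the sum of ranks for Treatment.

Sorted (descending): 167, 165, 161, 157, 147, 146, 142, 133, 130, 128, 118, 118
The 2 values of 118 occupy positions 11–12 → average rank (11+12)/2 = 11.5.
Treatment values → pooled ranks: 118→11.5, 142→7, 133→8, 165→2, 130→9, 128→10
Rank sum = 11.5 + 7 + 8 + 2 + 9 + 10 = 47.5

47.5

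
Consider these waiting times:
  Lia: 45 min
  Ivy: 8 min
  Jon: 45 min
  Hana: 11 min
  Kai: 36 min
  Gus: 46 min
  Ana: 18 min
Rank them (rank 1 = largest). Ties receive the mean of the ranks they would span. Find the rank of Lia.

Sorted (descending): 46, 45, 45, 36, 18, 11, 8
The 2 values of 45 occupy positions 2–3 → average rank (2+3)/2 = 2.5.
Lia has value 45 min → rank 2.5.

2.5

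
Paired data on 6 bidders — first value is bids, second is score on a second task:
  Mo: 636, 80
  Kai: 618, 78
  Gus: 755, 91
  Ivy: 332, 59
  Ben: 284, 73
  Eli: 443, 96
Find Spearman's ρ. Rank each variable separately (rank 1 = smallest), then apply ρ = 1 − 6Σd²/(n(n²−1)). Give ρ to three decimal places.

0.600

Ranks of variable 1: 5, 4, 6, 2, 1, 3
Ranks of variable 2: 4, 3, 5, 1, 2, 6
d = r₁ − r₂: 1, 1, 1, 1, -1, -3
d²: 1, 1, 1, 1, 1, 9; Σd² = 14
ρ = 1 − 6·14/(6·35) = 1 − 84/210 = 0.600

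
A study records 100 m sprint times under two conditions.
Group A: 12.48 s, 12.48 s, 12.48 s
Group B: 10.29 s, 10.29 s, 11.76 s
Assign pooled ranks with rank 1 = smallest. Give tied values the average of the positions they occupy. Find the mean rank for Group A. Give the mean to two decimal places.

Sorted (ascending): 10.29, 10.29, 11.76, 12.48, 12.48, 12.48
The 2 values of 10.29 occupy positions 1–2 → average rank (1+2)/2 = 1.5.
The 3 values of 12.48 occupy positions 4–6 → average rank 5.
Group A values → pooled ranks: 12.48→5, 12.48→5, 12.48→5
Mean rank = (5 + 5 + 5) / 3 = 5.00

5.00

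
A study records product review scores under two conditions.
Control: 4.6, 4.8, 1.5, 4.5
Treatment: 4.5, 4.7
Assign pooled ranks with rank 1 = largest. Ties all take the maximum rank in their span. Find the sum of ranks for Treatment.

Sorted (descending): 4.8, 4.7, 4.6, 4.5, 4.5, 1.5
The 2 values of 4.5 occupy positions 4–5 → each gets rank 5.
Treatment values → pooled ranks: 4.5→5, 4.7→2
Rank sum = 5 + 2 = 7

7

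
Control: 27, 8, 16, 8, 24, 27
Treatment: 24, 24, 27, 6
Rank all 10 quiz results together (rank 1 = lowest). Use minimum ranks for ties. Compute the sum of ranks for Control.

29

Sorted (ascending): 6, 8, 8, 16, 24, 24, 24, 27, 27, 27
The 2 values of 8 occupy positions 2–3 → each gets rank 2.
The 3 values of 24 occupy positions 5–7 → each gets rank 5.
The 3 values of 27 occupy positions 8–10 → each gets rank 8.
Control values → pooled ranks: 27→8, 8→2, 16→4, 8→2, 24→5, 27→8
Rank sum = 8 + 2 + 4 + 2 + 5 + 8 = 29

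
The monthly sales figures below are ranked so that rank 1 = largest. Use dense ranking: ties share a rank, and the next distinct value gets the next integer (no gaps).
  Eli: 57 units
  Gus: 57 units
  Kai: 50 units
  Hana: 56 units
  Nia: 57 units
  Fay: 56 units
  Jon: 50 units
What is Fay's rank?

Sorted (descending): 57, 57, 57, 56, 56, 50, 50
The 3 values of 57 share dense rank 1.
The 2 values of 56 share dense rank 2.
The 2 values of 50 share dense rank 3.
Fay has value 56 units → rank 2.

2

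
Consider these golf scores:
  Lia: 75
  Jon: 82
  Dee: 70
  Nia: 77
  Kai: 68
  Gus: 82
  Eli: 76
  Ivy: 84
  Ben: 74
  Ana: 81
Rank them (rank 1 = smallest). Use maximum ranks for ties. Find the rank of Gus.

9

Sorted (ascending): 68, 70, 74, 75, 76, 77, 81, 82, 82, 84
The 2 values of 82 occupy positions 8–9 → each gets rank 9.
Gus has value 82 → rank 9.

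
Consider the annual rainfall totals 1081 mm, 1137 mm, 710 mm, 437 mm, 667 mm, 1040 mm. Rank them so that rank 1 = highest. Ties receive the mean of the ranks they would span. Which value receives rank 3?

1040

Sorted (descending): 1137, 1081, 1040, 710, 667, 437
No ties — each value takes its position as its rank.
Rank 3 → value 1040.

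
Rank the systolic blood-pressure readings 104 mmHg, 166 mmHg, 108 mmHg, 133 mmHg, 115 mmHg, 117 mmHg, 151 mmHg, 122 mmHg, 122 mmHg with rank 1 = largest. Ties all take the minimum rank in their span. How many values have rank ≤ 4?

Sorted (descending): 166, 151, 133, 122, 122, 117, 115, 108, 104
The 2 values of 122 occupy positions 4–5 → each gets rank 4.
Ranks ≤ 4: {1, 2, 3, 4, 4} → 5 values.

5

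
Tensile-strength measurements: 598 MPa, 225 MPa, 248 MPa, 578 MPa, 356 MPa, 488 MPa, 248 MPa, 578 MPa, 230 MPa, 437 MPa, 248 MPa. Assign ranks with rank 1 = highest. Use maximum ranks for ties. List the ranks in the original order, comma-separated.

1, 11, 9, 3, 6, 4, 9, 3, 10, 5, 9

Sorted (descending): 598, 578, 578, 488, 437, 356, 248, 248, 248, 230, 225
The 2 values of 578 occupy positions 2–3 → each gets rank 3.
The 3 values of 248 occupy positions 7–9 → each gets rank 9.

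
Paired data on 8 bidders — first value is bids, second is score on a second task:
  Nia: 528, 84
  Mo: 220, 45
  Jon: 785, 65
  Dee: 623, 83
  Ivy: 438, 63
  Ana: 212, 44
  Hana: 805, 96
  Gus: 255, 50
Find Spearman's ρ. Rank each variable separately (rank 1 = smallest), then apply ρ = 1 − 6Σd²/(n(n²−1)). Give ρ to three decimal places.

Ranks of variable 1: 5, 2, 7, 6, 4, 1, 8, 3
Ranks of variable 2: 7, 2, 5, 6, 4, 1, 8, 3
d = r₁ − r₂: -2, 0, 2, 0, 0, 0, 0, 0
d²: 4, 0, 4, 0, 0, 0, 0, 0; Σd² = 8
ρ = 1 − 6·8/(8·63) = 1 − 48/504 = 0.905

0.905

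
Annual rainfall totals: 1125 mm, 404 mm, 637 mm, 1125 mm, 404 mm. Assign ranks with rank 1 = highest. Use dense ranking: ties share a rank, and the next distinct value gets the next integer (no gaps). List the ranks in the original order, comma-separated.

Sorted (descending): 1125, 1125, 637, 404, 404
The 2 values of 1125 share dense rank 1.
The 2 values of 404 share dense rank 3.
Remaining distinct values take the next consecutive integers.

1, 3, 2, 1, 3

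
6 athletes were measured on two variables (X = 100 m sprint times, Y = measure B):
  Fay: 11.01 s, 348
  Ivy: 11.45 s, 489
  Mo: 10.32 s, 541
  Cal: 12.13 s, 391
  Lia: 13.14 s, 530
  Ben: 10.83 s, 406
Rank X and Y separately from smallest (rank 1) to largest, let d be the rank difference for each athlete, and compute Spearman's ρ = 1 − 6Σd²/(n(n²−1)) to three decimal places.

Ranks of variable 1: 3, 4, 1, 5, 6, 2
Ranks of variable 2: 1, 4, 6, 2, 5, 3
d = r₁ − r₂: 2, 0, -5, 3, 1, -1
d²: 4, 0, 25, 9, 1, 1; Σd² = 40
ρ = 1 − 6·40/(6·35) = 1 − 240/210 = -0.143

-0.143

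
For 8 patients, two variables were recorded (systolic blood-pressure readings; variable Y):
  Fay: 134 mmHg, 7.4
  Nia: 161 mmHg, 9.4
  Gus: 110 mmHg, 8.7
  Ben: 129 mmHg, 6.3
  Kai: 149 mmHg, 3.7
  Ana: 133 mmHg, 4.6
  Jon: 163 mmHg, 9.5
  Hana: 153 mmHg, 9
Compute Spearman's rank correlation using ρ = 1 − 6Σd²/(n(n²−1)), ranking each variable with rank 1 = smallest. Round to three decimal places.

0.595

Ranks of variable 1: 4, 7, 1, 2, 5, 3, 8, 6
Ranks of variable 2: 4, 7, 5, 3, 1, 2, 8, 6
d = r₁ − r₂: 0, 0, -4, -1, 4, 1, 0, 0
d²: 0, 0, 16, 1, 16, 1, 0, 0; Σd² = 34
ρ = 1 − 6·34/(8·63) = 1 − 204/504 = 0.595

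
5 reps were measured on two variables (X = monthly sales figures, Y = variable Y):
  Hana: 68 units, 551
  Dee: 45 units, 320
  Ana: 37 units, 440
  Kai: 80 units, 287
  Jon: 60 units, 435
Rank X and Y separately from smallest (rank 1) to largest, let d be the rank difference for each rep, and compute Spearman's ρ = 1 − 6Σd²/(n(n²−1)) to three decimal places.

-0.300

Ranks of variable 1: 4, 2, 1, 5, 3
Ranks of variable 2: 5, 2, 4, 1, 3
d = r₁ − r₂: -1, 0, -3, 4, 0
d²: 1, 0, 9, 16, 0; Σd² = 26
ρ = 1 − 6·26/(5·24) = 1 − 156/120 = -0.300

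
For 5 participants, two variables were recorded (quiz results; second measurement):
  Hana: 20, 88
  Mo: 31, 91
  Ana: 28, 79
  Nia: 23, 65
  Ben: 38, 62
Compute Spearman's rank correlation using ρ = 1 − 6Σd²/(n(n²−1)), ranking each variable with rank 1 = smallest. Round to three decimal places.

-0.300

Ranks of variable 1: 1, 4, 3, 2, 5
Ranks of variable 2: 4, 5, 3, 2, 1
d = r₁ − r₂: -3, -1, 0, 0, 4
d²: 9, 1, 0, 0, 16; Σd² = 26
ρ = 1 − 6·26/(5·24) = 1 − 156/120 = -0.300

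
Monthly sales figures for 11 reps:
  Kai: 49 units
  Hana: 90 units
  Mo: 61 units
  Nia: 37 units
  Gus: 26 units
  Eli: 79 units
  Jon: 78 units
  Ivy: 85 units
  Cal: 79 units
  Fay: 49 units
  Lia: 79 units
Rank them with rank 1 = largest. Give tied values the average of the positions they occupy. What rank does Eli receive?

Sorted (descending): 90, 85, 79, 79, 79, 78, 61, 49, 49, 37, 26
The 3 values of 79 occupy positions 3–5 → average rank 4.
The 2 values of 49 occupy positions 8–9 → average rank (8+9)/2 = 8.5.
Eli has value 79 units → rank 4.

4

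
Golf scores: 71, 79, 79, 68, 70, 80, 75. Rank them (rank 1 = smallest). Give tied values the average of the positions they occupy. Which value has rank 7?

Sorted (ascending): 68, 70, 71, 75, 79, 79, 80
The 2 values of 79 occupy positions 5–6 → average rank (5+6)/2 = 5.5.
Rank 7 → value 80.

80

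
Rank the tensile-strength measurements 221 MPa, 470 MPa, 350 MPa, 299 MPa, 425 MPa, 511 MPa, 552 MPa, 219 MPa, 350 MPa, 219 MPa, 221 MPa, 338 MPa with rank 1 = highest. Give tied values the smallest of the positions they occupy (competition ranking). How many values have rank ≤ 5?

Sorted (descending): 552, 511, 470, 425, 350, 350, 338, 299, 221, 221, 219, 219
The 2 values of 350 occupy positions 5–6 → each gets rank 5.
The 2 values of 221 occupy positions 9–10 → each gets rank 9.
The 2 values of 219 occupy positions 11–12 → each gets rank 11.
Ranks ≤ 5: {1, 2, 3, 4, 5, 5} → 6 values.

6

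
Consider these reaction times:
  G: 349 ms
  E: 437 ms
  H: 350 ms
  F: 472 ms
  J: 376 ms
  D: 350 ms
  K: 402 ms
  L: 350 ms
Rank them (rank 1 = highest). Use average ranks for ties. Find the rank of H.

Sorted (descending): 472, 437, 402, 376, 350, 350, 350, 349
The 3 values of 350 occupy positions 5–7 → average rank 6.
H has value 350 ms → rank 6.

6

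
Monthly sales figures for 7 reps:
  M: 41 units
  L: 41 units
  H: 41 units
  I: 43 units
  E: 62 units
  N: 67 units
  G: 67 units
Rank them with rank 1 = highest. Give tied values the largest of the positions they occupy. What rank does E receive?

Sorted (descending): 67, 67, 62, 43, 41, 41, 41
The 2 values of 67 occupy positions 1–2 → each gets rank 2.
The 3 values of 41 occupy positions 5–7 → each gets rank 7.
E has value 62 units → rank 3.

3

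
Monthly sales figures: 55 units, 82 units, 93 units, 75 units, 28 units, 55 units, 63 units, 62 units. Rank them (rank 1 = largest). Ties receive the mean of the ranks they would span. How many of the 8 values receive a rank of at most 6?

Sorted (descending): 93, 82, 75, 63, 62, 55, 55, 28
The 2 values of 55 occupy positions 6–7 → average rank (6+7)/2 = 6.5.
Ranks ≤ 6: {1, 2, 3, 4, 5} → 5 values.

5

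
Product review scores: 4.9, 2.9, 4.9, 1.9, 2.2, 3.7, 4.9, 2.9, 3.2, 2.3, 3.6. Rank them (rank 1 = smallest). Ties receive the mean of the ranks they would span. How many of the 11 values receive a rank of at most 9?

8

Sorted (ascending): 1.9, 2.2, 2.3, 2.9, 2.9, 3.2, 3.6, 3.7, 4.9, 4.9, 4.9
The 2 values of 2.9 occupy positions 4–5 → average rank (4+5)/2 = 4.5.
The 3 values of 4.9 occupy positions 9–11 → average rank 10.
Ranks ≤ 9: {1, 2, 3, 4.5, 4.5, 6, 7, 8} → 8 values.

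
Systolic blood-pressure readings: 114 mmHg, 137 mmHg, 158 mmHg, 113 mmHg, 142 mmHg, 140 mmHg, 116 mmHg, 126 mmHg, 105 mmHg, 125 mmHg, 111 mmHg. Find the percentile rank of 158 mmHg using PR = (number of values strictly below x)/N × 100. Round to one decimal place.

90.9

N = 11.
Strictly below 158: 10. Equal to 158: 1.
PR = 10/11 × 100 = 90.9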